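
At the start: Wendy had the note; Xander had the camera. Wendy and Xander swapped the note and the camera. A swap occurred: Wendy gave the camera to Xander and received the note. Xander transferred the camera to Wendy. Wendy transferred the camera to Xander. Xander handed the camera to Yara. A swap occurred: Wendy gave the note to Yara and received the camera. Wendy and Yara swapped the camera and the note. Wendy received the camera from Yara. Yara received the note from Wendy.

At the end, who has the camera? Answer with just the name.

Tracking all object holders:
Start: note:Wendy, camera:Xander
Event 1 (swap note<->camera: now note:Xander, camera:Wendy). State: note:Xander, camera:Wendy
Event 2 (swap camera<->note: now camera:Xander, note:Wendy). State: note:Wendy, camera:Xander
Event 3 (give camera: Xander -> Wendy). State: note:Wendy, camera:Wendy
Event 4 (give camera: Wendy -> Xander). State: note:Wendy, camera:Xander
Event 5 (give camera: Xander -> Yara). State: note:Wendy, camera:Yara
Event 6 (swap note<->camera: now note:Yara, camera:Wendy). State: note:Yara, camera:Wendy
Event 7 (swap camera<->note: now camera:Yara, note:Wendy). State: note:Wendy, camera:Yara
Event 8 (give camera: Yara -> Wendy). State: note:Wendy, camera:Wendy
Event 9 (give note: Wendy -> Yara). State: note:Yara, camera:Wendy

Final state: note:Yara, camera:Wendy
The camera is held by Wendy.

Answer: Wendy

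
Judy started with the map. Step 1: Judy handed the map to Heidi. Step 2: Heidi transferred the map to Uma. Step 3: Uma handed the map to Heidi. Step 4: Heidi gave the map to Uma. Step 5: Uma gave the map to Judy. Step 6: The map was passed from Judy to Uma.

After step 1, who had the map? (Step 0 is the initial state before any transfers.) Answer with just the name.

Tracking the map holder through step 1:
After step 0 (start): Judy
After step 1: Heidi

At step 1, the holder is Heidi.

Answer: Heidi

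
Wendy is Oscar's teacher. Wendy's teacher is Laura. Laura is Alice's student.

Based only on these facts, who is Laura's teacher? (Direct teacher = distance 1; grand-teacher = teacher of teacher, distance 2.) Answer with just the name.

Answer: Alice

Derivation:
Reconstructing the teacher chain from the given facts:
  Alice -> Laura -> Wendy -> Oscar
(each arrow means 'teacher of the next')
Positions in the chain (0 = top):
  position of Alice: 0
  position of Laura: 1
  position of Wendy: 2
  position of Oscar: 3

Laura is at position 1; the teacher is 1 step up the chain, i.e. position 0: Alice.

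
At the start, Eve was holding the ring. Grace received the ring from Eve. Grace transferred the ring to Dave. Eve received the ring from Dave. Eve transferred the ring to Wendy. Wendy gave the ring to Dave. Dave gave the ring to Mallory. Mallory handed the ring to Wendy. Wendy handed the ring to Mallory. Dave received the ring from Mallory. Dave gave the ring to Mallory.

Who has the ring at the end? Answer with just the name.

Tracking the ring through each event:
Start: Eve has the ring.
After event 1: Grace has the ring.
After event 2: Dave has the ring.
After event 3: Eve has the ring.
After event 4: Wendy has the ring.
After event 5: Dave has the ring.
After event 6: Mallory has the ring.
After event 7: Wendy has the ring.
After event 8: Mallory has the ring.
After event 9: Dave has the ring.
After event 10: Mallory has the ring.

Answer: Mallory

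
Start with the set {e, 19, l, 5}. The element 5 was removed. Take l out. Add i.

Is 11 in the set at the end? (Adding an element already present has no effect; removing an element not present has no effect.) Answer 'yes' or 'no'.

Tracking the set through each operation:
Start: {19, 5, e, l}
Event 1 (remove 5): removed. Set: {19, e, l}
Event 2 (remove l): removed. Set: {19, e}
Event 3 (add i): added. Set: {19, e, i}

Final set: {19, e, i} (size 3)
11 is NOT in the final set.

Answer: no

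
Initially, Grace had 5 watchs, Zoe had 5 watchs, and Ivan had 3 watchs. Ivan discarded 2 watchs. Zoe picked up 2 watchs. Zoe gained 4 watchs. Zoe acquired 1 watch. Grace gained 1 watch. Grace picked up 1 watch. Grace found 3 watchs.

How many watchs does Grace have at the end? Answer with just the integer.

Answer: 10

Derivation:
Tracking counts step by step:
Start: Grace=5, Zoe=5, Ivan=3
Event 1 (Ivan -2): Ivan: 3 -> 1. State: Grace=5, Zoe=5, Ivan=1
Event 2 (Zoe +2): Zoe: 5 -> 7. State: Grace=5, Zoe=7, Ivan=1
Event 3 (Zoe +4): Zoe: 7 -> 11. State: Grace=5, Zoe=11, Ivan=1
Event 4 (Zoe +1): Zoe: 11 -> 12. State: Grace=5, Zoe=12, Ivan=1
Event 5 (Grace +1): Grace: 5 -> 6. State: Grace=6, Zoe=12, Ivan=1
Event 6 (Grace +1): Grace: 6 -> 7. State: Grace=7, Zoe=12, Ivan=1
Event 7 (Grace +3): Grace: 7 -> 10. State: Grace=10, Zoe=12, Ivan=1

Grace's final count: 10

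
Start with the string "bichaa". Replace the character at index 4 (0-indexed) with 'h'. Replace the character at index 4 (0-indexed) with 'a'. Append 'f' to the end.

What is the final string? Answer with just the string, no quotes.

Applying each edit step by step:
Start: "bichaa"
Op 1 (replace idx 4: 'a' -> 'h'): "bichaa" -> "bichha"
Op 2 (replace idx 4: 'h' -> 'a'): "bichha" -> "bichaa"
Op 3 (append 'f'): "bichaa" -> "bichaaf"

Answer: bichaaf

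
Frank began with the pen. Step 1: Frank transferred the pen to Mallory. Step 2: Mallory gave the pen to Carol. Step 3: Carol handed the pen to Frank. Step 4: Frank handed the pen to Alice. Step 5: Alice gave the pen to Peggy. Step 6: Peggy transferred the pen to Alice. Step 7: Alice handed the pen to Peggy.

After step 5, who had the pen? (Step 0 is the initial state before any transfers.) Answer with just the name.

Answer: Peggy

Derivation:
Tracking the pen holder through step 5:
After step 0 (start): Frank
After step 1: Mallory
After step 2: Carol
After step 3: Frank
After step 4: Alice
After step 5: Peggy

At step 5, the holder is Peggy.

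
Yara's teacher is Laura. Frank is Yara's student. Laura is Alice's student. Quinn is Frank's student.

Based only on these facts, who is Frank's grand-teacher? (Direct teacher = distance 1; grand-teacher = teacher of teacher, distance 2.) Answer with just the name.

Reconstructing the teacher chain from the given facts:
  Alice -> Laura -> Yara -> Frank -> Quinn
(each arrow means 'teacher of the next')
Positions in the chain (0 = top):
  position of Alice: 0
  position of Laura: 1
  position of Yara: 2
  position of Frank: 3
  position of Quinn: 4

Frank is at position 3; the grand-teacher is 2 steps up the chain, i.e. position 1: Laura.

Answer: Laura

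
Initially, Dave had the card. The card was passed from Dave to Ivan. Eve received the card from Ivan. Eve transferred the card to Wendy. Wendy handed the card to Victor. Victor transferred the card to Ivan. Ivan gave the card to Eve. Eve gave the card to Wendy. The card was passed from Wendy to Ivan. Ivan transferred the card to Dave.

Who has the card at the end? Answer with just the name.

Tracking the card through each event:
Start: Dave has the card.
After event 1: Ivan has the card.
After event 2: Eve has the card.
After event 3: Wendy has the card.
After event 4: Victor has the card.
After event 5: Ivan has the card.
After event 6: Eve has the card.
After event 7: Wendy has the card.
After event 8: Ivan has the card.
After event 9: Dave has the card.

Answer: Dave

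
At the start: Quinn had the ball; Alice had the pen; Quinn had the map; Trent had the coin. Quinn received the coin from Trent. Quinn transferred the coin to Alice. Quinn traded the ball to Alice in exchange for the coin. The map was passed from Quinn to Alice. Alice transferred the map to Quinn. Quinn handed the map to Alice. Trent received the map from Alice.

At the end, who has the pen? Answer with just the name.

Answer: Alice

Derivation:
Tracking all object holders:
Start: ball:Quinn, pen:Alice, map:Quinn, coin:Trent
Event 1 (give coin: Trent -> Quinn). State: ball:Quinn, pen:Alice, map:Quinn, coin:Quinn
Event 2 (give coin: Quinn -> Alice). State: ball:Quinn, pen:Alice, map:Quinn, coin:Alice
Event 3 (swap ball<->coin: now ball:Alice, coin:Quinn). State: ball:Alice, pen:Alice, map:Quinn, coin:Quinn
Event 4 (give map: Quinn -> Alice). State: ball:Alice, pen:Alice, map:Alice, coin:Quinn
Event 5 (give map: Alice -> Quinn). State: ball:Alice, pen:Alice, map:Quinn, coin:Quinn
Event 6 (give map: Quinn -> Alice). State: ball:Alice, pen:Alice, map:Alice, coin:Quinn
Event 7 (give map: Alice -> Trent). State: ball:Alice, pen:Alice, map:Trent, coin:Quinn

Final state: ball:Alice, pen:Alice, map:Trent, coin:Quinn
The pen is held by Alice.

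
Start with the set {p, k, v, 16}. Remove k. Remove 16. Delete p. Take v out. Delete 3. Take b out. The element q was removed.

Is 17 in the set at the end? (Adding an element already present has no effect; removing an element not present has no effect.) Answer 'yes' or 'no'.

Answer: no

Derivation:
Tracking the set through each operation:
Start: {16, k, p, v}
Event 1 (remove k): removed. Set: {16, p, v}
Event 2 (remove 16): removed. Set: {p, v}
Event 3 (remove p): removed. Set: {v}
Event 4 (remove v): removed. Set: {}
Event 5 (remove 3): not present, no change. Set: {}
Event 6 (remove b): not present, no change. Set: {}
Event 7 (remove q): not present, no change. Set: {}

Final set: {} (size 0)
17 is NOT in the final set.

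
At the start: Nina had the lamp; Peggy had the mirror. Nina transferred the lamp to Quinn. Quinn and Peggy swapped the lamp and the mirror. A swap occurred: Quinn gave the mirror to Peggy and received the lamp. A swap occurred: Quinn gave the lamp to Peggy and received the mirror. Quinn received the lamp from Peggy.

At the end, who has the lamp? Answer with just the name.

Tracking all object holders:
Start: lamp:Nina, mirror:Peggy
Event 1 (give lamp: Nina -> Quinn). State: lamp:Quinn, mirror:Peggy
Event 2 (swap lamp<->mirror: now lamp:Peggy, mirror:Quinn). State: lamp:Peggy, mirror:Quinn
Event 3 (swap mirror<->lamp: now mirror:Peggy, lamp:Quinn). State: lamp:Quinn, mirror:Peggy
Event 4 (swap lamp<->mirror: now lamp:Peggy, mirror:Quinn). State: lamp:Peggy, mirror:Quinn
Event 5 (give lamp: Peggy -> Quinn). State: lamp:Quinn, mirror:Quinn

Final state: lamp:Quinn, mirror:Quinn
The lamp is held by Quinn.

Answer: Quinn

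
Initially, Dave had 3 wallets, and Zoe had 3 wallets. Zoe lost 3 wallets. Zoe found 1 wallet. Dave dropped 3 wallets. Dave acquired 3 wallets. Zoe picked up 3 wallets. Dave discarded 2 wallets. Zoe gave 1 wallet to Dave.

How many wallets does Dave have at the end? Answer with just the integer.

Tracking counts step by step:
Start: Dave=3, Zoe=3
Event 1 (Zoe -3): Zoe: 3 -> 0. State: Dave=3, Zoe=0
Event 2 (Zoe +1): Zoe: 0 -> 1. State: Dave=3, Zoe=1
Event 3 (Dave -3): Dave: 3 -> 0. State: Dave=0, Zoe=1
Event 4 (Dave +3): Dave: 0 -> 3. State: Dave=3, Zoe=1
Event 5 (Zoe +3): Zoe: 1 -> 4. State: Dave=3, Zoe=4
Event 6 (Dave -2): Dave: 3 -> 1. State: Dave=1, Zoe=4
Event 7 (Zoe -> Dave, 1): Zoe: 4 -> 3, Dave: 1 -> 2. State: Dave=2, Zoe=3

Dave's final count: 2

Answer: 2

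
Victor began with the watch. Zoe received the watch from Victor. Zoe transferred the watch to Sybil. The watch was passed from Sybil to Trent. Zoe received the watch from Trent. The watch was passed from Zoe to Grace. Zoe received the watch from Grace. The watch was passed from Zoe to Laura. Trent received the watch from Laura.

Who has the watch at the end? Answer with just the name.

Answer: Trent

Derivation:
Tracking the watch through each event:
Start: Victor has the watch.
After event 1: Zoe has the watch.
After event 2: Sybil has the watch.
After event 3: Trent has the watch.
After event 4: Zoe has the watch.
After event 5: Grace has the watch.
After event 6: Zoe has the watch.
After event 7: Laura has the watch.
After event 8: Trent has the watch.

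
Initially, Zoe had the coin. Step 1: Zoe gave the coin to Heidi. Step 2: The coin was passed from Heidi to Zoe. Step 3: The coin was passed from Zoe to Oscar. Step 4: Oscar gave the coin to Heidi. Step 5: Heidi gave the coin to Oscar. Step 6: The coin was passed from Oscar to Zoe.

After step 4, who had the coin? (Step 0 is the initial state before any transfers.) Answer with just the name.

Answer: Heidi

Derivation:
Tracking the coin holder through step 4:
After step 0 (start): Zoe
After step 1: Heidi
After step 2: Zoe
After step 3: Oscar
After step 4: Heidi

At step 4, the holder is Heidi.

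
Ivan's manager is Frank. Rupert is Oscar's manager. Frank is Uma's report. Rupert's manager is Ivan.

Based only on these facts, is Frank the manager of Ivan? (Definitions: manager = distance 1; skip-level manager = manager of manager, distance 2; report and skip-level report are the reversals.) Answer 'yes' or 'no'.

Answer: yes

Derivation:
Reconstructing the manager chain from the given facts:
  Uma -> Frank -> Ivan -> Rupert -> Oscar
(each arrow means 'manager of the next')
Positions in the chain (0 = top):
  position of Uma: 0
  position of Frank: 1
  position of Ivan: 2
  position of Rupert: 3
  position of Oscar: 4

Frank is at position 1, Ivan is at position 2; signed distance (j - i) = 1.
'manager' requires j - i = 1. Actual distance is 1, so the relation HOLDS.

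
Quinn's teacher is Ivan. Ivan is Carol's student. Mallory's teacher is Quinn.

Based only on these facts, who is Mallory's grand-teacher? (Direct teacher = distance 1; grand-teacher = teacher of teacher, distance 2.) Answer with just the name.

Reconstructing the teacher chain from the given facts:
  Carol -> Ivan -> Quinn -> Mallory
(each arrow means 'teacher of the next')
Positions in the chain (0 = top):
  position of Carol: 0
  position of Ivan: 1
  position of Quinn: 2
  position of Mallory: 3

Mallory is at position 3; the grand-teacher is 2 steps up the chain, i.e. position 1: Ivan.

Answer: Ivan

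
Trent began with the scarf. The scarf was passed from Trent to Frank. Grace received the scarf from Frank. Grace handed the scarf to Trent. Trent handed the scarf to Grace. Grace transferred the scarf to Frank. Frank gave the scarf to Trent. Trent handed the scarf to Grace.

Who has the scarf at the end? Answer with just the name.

Answer: Grace

Derivation:
Tracking the scarf through each event:
Start: Trent has the scarf.
After event 1: Frank has the scarf.
After event 2: Grace has the scarf.
After event 3: Trent has the scarf.
After event 4: Grace has the scarf.
After event 5: Frank has the scarf.
After event 6: Trent has the scarf.
After event 7: Grace has the scarf.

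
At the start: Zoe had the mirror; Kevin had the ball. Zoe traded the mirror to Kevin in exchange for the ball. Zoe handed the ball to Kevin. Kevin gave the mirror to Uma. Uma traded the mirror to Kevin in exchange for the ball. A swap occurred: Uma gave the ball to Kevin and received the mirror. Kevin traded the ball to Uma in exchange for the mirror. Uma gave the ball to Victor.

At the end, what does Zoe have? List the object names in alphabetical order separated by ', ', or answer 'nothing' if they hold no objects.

Answer: nothing

Derivation:
Tracking all object holders:
Start: mirror:Zoe, ball:Kevin
Event 1 (swap mirror<->ball: now mirror:Kevin, ball:Zoe). State: mirror:Kevin, ball:Zoe
Event 2 (give ball: Zoe -> Kevin). State: mirror:Kevin, ball:Kevin
Event 3 (give mirror: Kevin -> Uma). State: mirror:Uma, ball:Kevin
Event 4 (swap mirror<->ball: now mirror:Kevin, ball:Uma). State: mirror:Kevin, ball:Uma
Event 5 (swap ball<->mirror: now ball:Kevin, mirror:Uma). State: mirror:Uma, ball:Kevin
Event 6 (swap ball<->mirror: now ball:Uma, mirror:Kevin). State: mirror:Kevin, ball:Uma
Event 7 (give ball: Uma -> Victor). State: mirror:Kevin, ball:Victor

Final state: mirror:Kevin, ball:Victor
Zoe holds: (nothing).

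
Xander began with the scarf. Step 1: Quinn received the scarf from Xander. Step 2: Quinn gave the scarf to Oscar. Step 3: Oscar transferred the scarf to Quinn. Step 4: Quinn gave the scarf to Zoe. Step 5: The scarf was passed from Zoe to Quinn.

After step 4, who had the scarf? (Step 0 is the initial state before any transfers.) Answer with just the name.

Answer: Zoe

Derivation:
Tracking the scarf holder through step 4:
After step 0 (start): Xander
After step 1: Quinn
After step 2: Oscar
After step 3: Quinn
After step 4: Zoe

At step 4, the holder is Zoe.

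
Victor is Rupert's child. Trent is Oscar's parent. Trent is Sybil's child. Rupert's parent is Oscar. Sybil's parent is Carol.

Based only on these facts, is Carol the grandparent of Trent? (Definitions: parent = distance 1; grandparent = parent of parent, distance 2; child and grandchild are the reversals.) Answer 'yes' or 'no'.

Reconstructing the parent chain from the given facts:
  Carol -> Sybil -> Trent -> Oscar -> Rupert -> Victor
(each arrow means 'parent of the next')
Positions in the chain (0 = top):
  position of Carol: 0
  position of Sybil: 1
  position of Trent: 2
  position of Oscar: 3
  position of Rupert: 4
  position of Victor: 5

Carol is at position 0, Trent is at position 2; signed distance (j - i) = 2.
'grandparent' requires j - i = 2. Actual distance is 2, so the relation HOLDS.

Answer: yes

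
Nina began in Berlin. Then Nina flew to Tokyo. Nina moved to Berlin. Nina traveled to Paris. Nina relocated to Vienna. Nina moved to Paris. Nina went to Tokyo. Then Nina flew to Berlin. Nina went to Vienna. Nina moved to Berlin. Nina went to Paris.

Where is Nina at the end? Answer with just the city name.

Tracking Nina's location:
Start: Nina is in Berlin.
After move 1: Berlin -> Tokyo. Nina is in Tokyo.
After move 2: Tokyo -> Berlin. Nina is in Berlin.
After move 3: Berlin -> Paris. Nina is in Paris.
After move 4: Paris -> Vienna. Nina is in Vienna.
After move 5: Vienna -> Paris. Nina is in Paris.
After move 6: Paris -> Tokyo. Nina is in Tokyo.
After move 7: Tokyo -> Berlin. Nina is in Berlin.
After move 8: Berlin -> Vienna. Nina is in Vienna.
After move 9: Vienna -> Berlin. Nina is in Berlin.
After move 10: Berlin -> Paris. Nina is in Paris.

Answer: Paris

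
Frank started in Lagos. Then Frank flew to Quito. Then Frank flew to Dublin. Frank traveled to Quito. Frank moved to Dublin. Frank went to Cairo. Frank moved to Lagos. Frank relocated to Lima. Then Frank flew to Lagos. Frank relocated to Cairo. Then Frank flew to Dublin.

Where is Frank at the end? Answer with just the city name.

Answer: Dublin

Derivation:
Tracking Frank's location:
Start: Frank is in Lagos.
After move 1: Lagos -> Quito. Frank is in Quito.
After move 2: Quito -> Dublin. Frank is in Dublin.
After move 3: Dublin -> Quito. Frank is in Quito.
After move 4: Quito -> Dublin. Frank is in Dublin.
After move 5: Dublin -> Cairo. Frank is in Cairo.
After move 6: Cairo -> Lagos. Frank is in Lagos.
After move 7: Lagos -> Lima. Frank is in Lima.
After move 8: Lima -> Lagos. Frank is in Lagos.
After move 9: Lagos -> Cairo. Frank is in Cairo.
After move 10: Cairo -> Dublin. Frank is in Dublin.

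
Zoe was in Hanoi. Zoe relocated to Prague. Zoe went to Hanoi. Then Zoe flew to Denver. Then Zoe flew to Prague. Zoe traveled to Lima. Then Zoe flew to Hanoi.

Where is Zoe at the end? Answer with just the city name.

Tracking Zoe's location:
Start: Zoe is in Hanoi.
After move 1: Hanoi -> Prague. Zoe is in Prague.
After move 2: Prague -> Hanoi. Zoe is in Hanoi.
After move 3: Hanoi -> Denver. Zoe is in Denver.
After move 4: Denver -> Prague. Zoe is in Prague.
After move 5: Prague -> Lima. Zoe is in Lima.
After move 6: Lima -> Hanoi. Zoe is in Hanoi.

Answer: Hanoi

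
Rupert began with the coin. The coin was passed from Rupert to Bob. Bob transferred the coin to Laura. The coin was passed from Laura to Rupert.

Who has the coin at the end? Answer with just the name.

Tracking the coin through each event:
Start: Rupert has the coin.
After event 1: Bob has the coin.
After event 2: Laura has the coin.
After event 3: Rupert has the coin.

Answer: Rupert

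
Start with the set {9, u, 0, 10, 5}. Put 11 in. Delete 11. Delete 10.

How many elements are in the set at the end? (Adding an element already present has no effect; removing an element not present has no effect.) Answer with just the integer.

Answer: 4

Derivation:
Tracking the set through each operation:
Start: {0, 10, 5, 9, u}
Event 1 (add 11): added. Set: {0, 10, 11, 5, 9, u}
Event 2 (remove 11): removed. Set: {0, 10, 5, 9, u}
Event 3 (remove 10): removed. Set: {0, 5, 9, u}

Final set: {0, 5, 9, u} (size 4)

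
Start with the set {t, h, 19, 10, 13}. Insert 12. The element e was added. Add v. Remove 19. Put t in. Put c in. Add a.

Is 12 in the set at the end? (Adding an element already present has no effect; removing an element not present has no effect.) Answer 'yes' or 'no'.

Answer: yes

Derivation:
Tracking the set through each operation:
Start: {10, 13, 19, h, t}
Event 1 (add 12): added. Set: {10, 12, 13, 19, h, t}
Event 2 (add e): added. Set: {10, 12, 13, 19, e, h, t}
Event 3 (add v): added. Set: {10, 12, 13, 19, e, h, t, v}
Event 4 (remove 19): removed. Set: {10, 12, 13, e, h, t, v}
Event 5 (add t): already present, no change. Set: {10, 12, 13, e, h, t, v}
Event 6 (add c): added. Set: {10, 12, 13, c, e, h, t, v}
Event 7 (add a): added. Set: {10, 12, 13, a, c, e, h, t, v}

Final set: {10, 12, 13, a, c, e, h, t, v} (size 9)
12 is in the final set.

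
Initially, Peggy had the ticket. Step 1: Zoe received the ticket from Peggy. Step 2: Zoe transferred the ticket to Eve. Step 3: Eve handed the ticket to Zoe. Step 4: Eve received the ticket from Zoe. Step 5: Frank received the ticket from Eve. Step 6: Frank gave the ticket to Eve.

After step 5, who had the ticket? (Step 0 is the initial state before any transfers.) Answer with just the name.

Answer: Frank

Derivation:
Tracking the ticket holder through step 5:
After step 0 (start): Peggy
After step 1: Zoe
After step 2: Eve
After step 3: Zoe
After step 4: Eve
After step 5: Frank

At step 5, the holder is Frank.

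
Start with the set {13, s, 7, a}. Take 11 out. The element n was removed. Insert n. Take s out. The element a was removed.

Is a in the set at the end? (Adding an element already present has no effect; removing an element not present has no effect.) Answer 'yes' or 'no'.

Tracking the set through each operation:
Start: {13, 7, a, s}
Event 1 (remove 11): not present, no change. Set: {13, 7, a, s}
Event 2 (remove n): not present, no change. Set: {13, 7, a, s}
Event 3 (add n): added. Set: {13, 7, a, n, s}
Event 4 (remove s): removed. Set: {13, 7, a, n}
Event 5 (remove a): removed. Set: {13, 7, n}

Final set: {13, 7, n} (size 3)
a is NOT in the final set.

Answer: no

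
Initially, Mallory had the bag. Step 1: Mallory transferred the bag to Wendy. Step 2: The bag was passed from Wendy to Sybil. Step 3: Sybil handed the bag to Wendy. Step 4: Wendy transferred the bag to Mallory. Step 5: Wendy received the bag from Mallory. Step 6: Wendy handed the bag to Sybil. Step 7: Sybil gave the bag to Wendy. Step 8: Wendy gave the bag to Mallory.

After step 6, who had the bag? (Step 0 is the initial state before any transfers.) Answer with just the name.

Answer: Sybil

Derivation:
Tracking the bag holder through step 6:
After step 0 (start): Mallory
After step 1: Wendy
After step 2: Sybil
After step 3: Wendy
After step 4: Mallory
After step 5: Wendy
After step 6: Sybil

At step 6, the holder is Sybil.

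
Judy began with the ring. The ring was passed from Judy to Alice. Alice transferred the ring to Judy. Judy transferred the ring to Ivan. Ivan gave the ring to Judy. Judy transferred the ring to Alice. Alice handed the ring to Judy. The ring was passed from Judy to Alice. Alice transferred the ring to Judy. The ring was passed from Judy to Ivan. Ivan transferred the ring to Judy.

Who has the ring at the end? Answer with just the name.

Answer: Judy

Derivation:
Tracking the ring through each event:
Start: Judy has the ring.
After event 1: Alice has the ring.
After event 2: Judy has the ring.
After event 3: Ivan has the ring.
After event 4: Judy has the ring.
After event 5: Alice has the ring.
After event 6: Judy has the ring.
After event 7: Alice has the ring.
After event 8: Judy has the ring.
After event 9: Ivan has the ring.
After event 10: Judy has the ring.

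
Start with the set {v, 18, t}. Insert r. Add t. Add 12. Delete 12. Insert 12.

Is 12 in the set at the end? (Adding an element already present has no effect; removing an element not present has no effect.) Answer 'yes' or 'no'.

Answer: yes

Derivation:
Tracking the set through each operation:
Start: {18, t, v}
Event 1 (add r): added. Set: {18, r, t, v}
Event 2 (add t): already present, no change. Set: {18, r, t, v}
Event 3 (add 12): added. Set: {12, 18, r, t, v}
Event 4 (remove 12): removed. Set: {18, r, t, v}
Event 5 (add 12): added. Set: {12, 18, r, t, v}

Final set: {12, 18, r, t, v} (size 5)
12 is in the final set.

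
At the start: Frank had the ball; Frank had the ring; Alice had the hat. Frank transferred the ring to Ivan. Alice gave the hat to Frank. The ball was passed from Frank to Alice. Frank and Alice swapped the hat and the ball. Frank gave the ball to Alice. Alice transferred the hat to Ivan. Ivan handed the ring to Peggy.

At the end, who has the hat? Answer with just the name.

Answer: Ivan

Derivation:
Tracking all object holders:
Start: ball:Frank, ring:Frank, hat:Alice
Event 1 (give ring: Frank -> Ivan). State: ball:Frank, ring:Ivan, hat:Alice
Event 2 (give hat: Alice -> Frank). State: ball:Frank, ring:Ivan, hat:Frank
Event 3 (give ball: Frank -> Alice). State: ball:Alice, ring:Ivan, hat:Frank
Event 4 (swap hat<->ball: now hat:Alice, ball:Frank). State: ball:Frank, ring:Ivan, hat:Alice
Event 5 (give ball: Frank -> Alice). State: ball:Alice, ring:Ivan, hat:Alice
Event 6 (give hat: Alice -> Ivan). State: ball:Alice, ring:Ivan, hat:Ivan
Event 7 (give ring: Ivan -> Peggy). State: ball:Alice, ring:Peggy, hat:Ivan

Final state: ball:Alice, ring:Peggy, hat:Ivan
The hat is held by Ivan.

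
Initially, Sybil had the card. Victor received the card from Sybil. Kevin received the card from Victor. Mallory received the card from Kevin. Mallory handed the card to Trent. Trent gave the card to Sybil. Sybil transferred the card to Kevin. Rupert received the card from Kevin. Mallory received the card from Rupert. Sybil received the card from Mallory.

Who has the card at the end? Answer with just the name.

Tracking the card through each event:
Start: Sybil has the card.
After event 1: Victor has the card.
After event 2: Kevin has the card.
After event 3: Mallory has the card.
After event 4: Trent has the card.
After event 5: Sybil has the card.
After event 6: Kevin has the card.
After event 7: Rupert has the card.
After event 8: Mallory has the card.
After event 9: Sybil has the card.

Answer: Sybil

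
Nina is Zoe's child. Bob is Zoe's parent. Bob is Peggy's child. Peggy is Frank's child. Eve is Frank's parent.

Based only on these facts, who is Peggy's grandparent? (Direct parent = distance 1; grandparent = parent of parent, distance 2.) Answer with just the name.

Reconstructing the parent chain from the given facts:
  Eve -> Frank -> Peggy -> Bob -> Zoe -> Nina
(each arrow means 'parent of the next')
Positions in the chain (0 = top):
  position of Eve: 0
  position of Frank: 1
  position of Peggy: 2
  position of Bob: 3
  position of Zoe: 4
  position of Nina: 5

Peggy is at position 2; the grandparent is 2 steps up the chain, i.e. position 0: Eve.

Answer: Eve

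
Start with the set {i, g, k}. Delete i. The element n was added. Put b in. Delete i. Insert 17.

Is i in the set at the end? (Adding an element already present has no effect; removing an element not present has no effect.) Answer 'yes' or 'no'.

Tracking the set through each operation:
Start: {g, i, k}
Event 1 (remove i): removed. Set: {g, k}
Event 2 (add n): added. Set: {g, k, n}
Event 3 (add b): added. Set: {b, g, k, n}
Event 4 (remove i): not present, no change. Set: {b, g, k, n}
Event 5 (add 17): added. Set: {17, b, g, k, n}

Final set: {17, b, g, k, n} (size 5)
i is NOT in the final set.

Answer: no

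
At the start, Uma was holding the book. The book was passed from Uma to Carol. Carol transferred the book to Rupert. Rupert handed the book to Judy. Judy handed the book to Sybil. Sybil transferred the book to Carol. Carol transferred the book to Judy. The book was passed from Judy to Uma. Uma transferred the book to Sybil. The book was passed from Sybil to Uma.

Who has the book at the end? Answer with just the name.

Answer: Uma

Derivation:
Tracking the book through each event:
Start: Uma has the book.
After event 1: Carol has the book.
After event 2: Rupert has the book.
After event 3: Judy has the book.
After event 4: Sybil has the book.
After event 5: Carol has the book.
After event 6: Judy has the book.
After event 7: Uma has the book.
After event 8: Sybil has the book.
After event 9: Uma has the book.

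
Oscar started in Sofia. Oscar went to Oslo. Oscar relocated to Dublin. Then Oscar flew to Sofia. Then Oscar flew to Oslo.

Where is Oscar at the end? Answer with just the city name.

Answer: Oslo

Derivation:
Tracking Oscar's location:
Start: Oscar is in Sofia.
After move 1: Sofia -> Oslo. Oscar is in Oslo.
After move 2: Oslo -> Dublin. Oscar is in Dublin.
After move 3: Dublin -> Sofia. Oscar is in Sofia.
After move 4: Sofia -> Oslo. Oscar is in Oslo.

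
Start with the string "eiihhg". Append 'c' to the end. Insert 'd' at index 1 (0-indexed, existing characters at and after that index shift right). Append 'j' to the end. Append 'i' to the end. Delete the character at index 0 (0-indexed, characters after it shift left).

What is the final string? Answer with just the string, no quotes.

Answer: diihhgcji

Derivation:
Applying each edit step by step:
Start: "eiihhg"
Op 1 (append 'c'): "eiihhg" -> "eiihhgc"
Op 2 (insert 'd' at idx 1): "eiihhgc" -> "ediihhgc"
Op 3 (append 'j'): "ediihhgc" -> "ediihhgcj"
Op 4 (append 'i'): "ediihhgcj" -> "ediihhgcji"
Op 5 (delete idx 0 = 'e'): "ediihhgcji" -> "diihhgcji"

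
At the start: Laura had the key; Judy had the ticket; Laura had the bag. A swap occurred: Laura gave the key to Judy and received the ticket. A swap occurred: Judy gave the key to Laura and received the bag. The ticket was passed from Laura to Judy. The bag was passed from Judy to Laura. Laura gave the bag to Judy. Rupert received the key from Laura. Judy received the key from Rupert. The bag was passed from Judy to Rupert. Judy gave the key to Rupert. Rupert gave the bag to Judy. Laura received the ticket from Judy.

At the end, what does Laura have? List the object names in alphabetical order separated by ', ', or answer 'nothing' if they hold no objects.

Answer: ticket

Derivation:
Tracking all object holders:
Start: key:Laura, ticket:Judy, bag:Laura
Event 1 (swap key<->ticket: now key:Judy, ticket:Laura). State: key:Judy, ticket:Laura, bag:Laura
Event 2 (swap key<->bag: now key:Laura, bag:Judy). State: key:Laura, ticket:Laura, bag:Judy
Event 3 (give ticket: Laura -> Judy). State: key:Laura, ticket:Judy, bag:Judy
Event 4 (give bag: Judy -> Laura). State: key:Laura, ticket:Judy, bag:Laura
Event 5 (give bag: Laura -> Judy). State: key:Laura, ticket:Judy, bag:Judy
Event 6 (give key: Laura -> Rupert). State: key:Rupert, ticket:Judy, bag:Judy
Event 7 (give key: Rupert -> Judy). State: key:Judy, ticket:Judy, bag:Judy
Event 8 (give bag: Judy -> Rupert). State: key:Judy, ticket:Judy, bag:Rupert
Event 9 (give key: Judy -> Rupert). State: key:Rupert, ticket:Judy, bag:Rupert
Event 10 (give bag: Rupert -> Judy). State: key:Rupert, ticket:Judy, bag:Judy
Event 11 (give ticket: Judy -> Laura). State: key:Rupert, ticket:Laura, bag:Judy

Final state: key:Rupert, ticket:Laura, bag:Judy
Laura holds: ticket.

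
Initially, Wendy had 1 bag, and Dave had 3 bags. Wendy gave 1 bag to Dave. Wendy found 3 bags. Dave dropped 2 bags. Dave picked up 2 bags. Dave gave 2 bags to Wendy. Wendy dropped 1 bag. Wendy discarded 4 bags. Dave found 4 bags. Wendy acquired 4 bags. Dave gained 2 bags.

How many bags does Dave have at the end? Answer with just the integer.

Answer: 8

Derivation:
Tracking counts step by step:
Start: Wendy=1, Dave=3
Event 1 (Wendy -> Dave, 1): Wendy: 1 -> 0, Dave: 3 -> 4. State: Wendy=0, Dave=4
Event 2 (Wendy +3): Wendy: 0 -> 3. State: Wendy=3, Dave=4
Event 3 (Dave -2): Dave: 4 -> 2. State: Wendy=3, Dave=2
Event 4 (Dave +2): Dave: 2 -> 4. State: Wendy=3, Dave=4
Event 5 (Dave -> Wendy, 2): Dave: 4 -> 2, Wendy: 3 -> 5. State: Wendy=5, Dave=2
Event 6 (Wendy -1): Wendy: 5 -> 4. State: Wendy=4, Dave=2
Event 7 (Wendy -4): Wendy: 4 -> 0. State: Wendy=0, Dave=2
Event 8 (Dave +4): Dave: 2 -> 6. State: Wendy=0, Dave=6
Event 9 (Wendy +4): Wendy: 0 -> 4. State: Wendy=4, Dave=6
Event 10 (Dave +2): Dave: 6 -> 8. State: Wendy=4, Dave=8

Dave's final count: 8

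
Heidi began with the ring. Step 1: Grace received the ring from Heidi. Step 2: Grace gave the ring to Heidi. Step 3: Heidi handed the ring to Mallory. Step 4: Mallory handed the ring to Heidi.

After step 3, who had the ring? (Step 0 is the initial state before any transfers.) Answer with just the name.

Tracking the ring holder through step 3:
After step 0 (start): Heidi
After step 1: Grace
After step 2: Heidi
After step 3: Mallory

At step 3, the holder is Mallory.

Answer: Mallory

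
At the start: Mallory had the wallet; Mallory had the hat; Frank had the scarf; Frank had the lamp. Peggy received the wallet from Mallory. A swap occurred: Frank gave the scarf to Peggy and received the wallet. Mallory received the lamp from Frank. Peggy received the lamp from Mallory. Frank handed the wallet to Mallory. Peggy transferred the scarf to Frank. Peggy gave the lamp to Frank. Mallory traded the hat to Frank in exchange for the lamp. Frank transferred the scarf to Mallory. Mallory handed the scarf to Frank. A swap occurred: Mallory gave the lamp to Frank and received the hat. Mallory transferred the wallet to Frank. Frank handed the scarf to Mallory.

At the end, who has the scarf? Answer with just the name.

Answer: Mallory

Derivation:
Tracking all object holders:
Start: wallet:Mallory, hat:Mallory, scarf:Frank, lamp:Frank
Event 1 (give wallet: Mallory -> Peggy). State: wallet:Peggy, hat:Mallory, scarf:Frank, lamp:Frank
Event 2 (swap scarf<->wallet: now scarf:Peggy, wallet:Frank). State: wallet:Frank, hat:Mallory, scarf:Peggy, lamp:Frank
Event 3 (give lamp: Frank -> Mallory). State: wallet:Frank, hat:Mallory, scarf:Peggy, lamp:Mallory
Event 4 (give lamp: Mallory -> Peggy). State: wallet:Frank, hat:Mallory, scarf:Peggy, lamp:Peggy
Event 5 (give wallet: Frank -> Mallory). State: wallet:Mallory, hat:Mallory, scarf:Peggy, lamp:Peggy
Event 6 (give scarf: Peggy -> Frank). State: wallet:Mallory, hat:Mallory, scarf:Frank, lamp:Peggy
Event 7 (give lamp: Peggy -> Frank). State: wallet:Mallory, hat:Mallory, scarf:Frank, lamp:Frank
Event 8 (swap hat<->lamp: now hat:Frank, lamp:Mallory). State: wallet:Mallory, hat:Frank, scarf:Frank, lamp:Mallory
Event 9 (give scarf: Frank -> Mallory). State: wallet:Mallory, hat:Frank, scarf:Mallory, lamp:Mallory
Event 10 (give scarf: Mallory -> Frank). State: wallet:Mallory, hat:Frank, scarf:Frank, lamp:Mallory
Event 11 (swap lamp<->hat: now lamp:Frank, hat:Mallory). State: wallet:Mallory, hat:Mallory, scarf:Frank, lamp:Frank
Event 12 (give wallet: Mallory -> Frank). State: wallet:Frank, hat:Mallory, scarf:Frank, lamp:Frank
Event 13 (give scarf: Frank -> Mallory). State: wallet:Frank, hat:Mallory, scarf:Mallory, lamp:Frank

Final state: wallet:Frank, hat:Mallory, scarf:Mallory, lamp:Frank
The scarf is held by Mallory.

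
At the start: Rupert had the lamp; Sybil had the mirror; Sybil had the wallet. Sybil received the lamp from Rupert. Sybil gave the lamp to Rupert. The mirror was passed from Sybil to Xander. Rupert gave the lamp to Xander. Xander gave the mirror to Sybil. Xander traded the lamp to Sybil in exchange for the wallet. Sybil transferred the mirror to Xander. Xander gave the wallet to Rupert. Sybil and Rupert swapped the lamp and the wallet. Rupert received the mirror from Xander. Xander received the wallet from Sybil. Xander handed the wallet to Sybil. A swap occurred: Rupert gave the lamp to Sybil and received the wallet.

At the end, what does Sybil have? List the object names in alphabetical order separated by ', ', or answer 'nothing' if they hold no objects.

Answer: lamp

Derivation:
Tracking all object holders:
Start: lamp:Rupert, mirror:Sybil, wallet:Sybil
Event 1 (give lamp: Rupert -> Sybil). State: lamp:Sybil, mirror:Sybil, wallet:Sybil
Event 2 (give lamp: Sybil -> Rupert). State: lamp:Rupert, mirror:Sybil, wallet:Sybil
Event 3 (give mirror: Sybil -> Xander). State: lamp:Rupert, mirror:Xander, wallet:Sybil
Event 4 (give lamp: Rupert -> Xander). State: lamp:Xander, mirror:Xander, wallet:Sybil
Event 5 (give mirror: Xander -> Sybil). State: lamp:Xander, mirror:Sybil, wallet:Sybil
Event 6 (swap lamp<->wallet: now lamp:Sybil, wallet:Xander). State: lamp:Sybil, mirror:Sybil, wallet:Xander
Event 7 (give mirror: Sybil -> Xander). State: lamp:Sybil, mirror:Xander, wallet:Xander
Event 8 (give wallet: Xander -> Rupert). State: lamp:Sybil, mirror:Xander, wallet:Rupert
Event 9 (swap lamp<->wallet: now lamp:Rupert, wallet:Sybil). State: lamp:Rupert, mirror:Xander, wallet:Sybil
Event 10 (give mirror: Xander -> Rupert). State: lamp:Rupert, mirror:Rupert, wallet:Sybil
Event 11 (give wallet: Sybil -> Xander). State: lamp:Rupert, mirror:Rupert, wallet:Xander
Event 12 (give wallet: Xander -> Sybil). State: lamp:Rupert, mirror:Rupert, wallet:Sybil
Event 13 (swap lamp<->wallet: now lamp:Sybil, wallet:Rupert). State: lamp:Sybil, mirror:Rupert, wallet:Rupert

Final state: lamp:Sybil, mirror:Rupert, wallet:Rupert
Sybil holds: lamp.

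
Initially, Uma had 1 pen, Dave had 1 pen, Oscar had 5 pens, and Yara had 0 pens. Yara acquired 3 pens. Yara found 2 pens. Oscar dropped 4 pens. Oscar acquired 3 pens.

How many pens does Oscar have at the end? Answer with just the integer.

Tracking counts step by step:
Start: Uma=1, Dave=1, Oscar=5, Yara=0
Event 1 (Yara +3): Yara: 0 -> 3. State: Uma=1, Dave=1, Oscar=5, Yara=3
Event 2 (Yara +2): Yara: 3 -> 5. State: Uma=1, Dave=1, Oscar=5, Yara=5
Event 3 (Oscar -4): Oscar: 5 -> 1. State: Uma=1, Dave=1, Oscar=1, Yara=5
Event 4 (Oscar +3): Oscar: 1 -> 4. State: Uma=1, Dave=1, Oscar=4, Yara=5

Oscar's final count: 4

Answer: 4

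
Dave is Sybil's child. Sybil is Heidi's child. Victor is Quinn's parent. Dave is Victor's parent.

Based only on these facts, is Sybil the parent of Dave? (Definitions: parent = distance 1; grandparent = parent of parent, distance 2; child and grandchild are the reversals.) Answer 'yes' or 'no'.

Reconstructing the parent chain from the given facts:
  Heidi -> Sybil -> Dave -> Victor -> Quinn
(each arrow means 'parent of the next')
Positions in the chain (0 = top):
  position of Heidi: 0
  position of Sybil: 1
  position of Dave: 2
  position of Victor: 3
  position of Quinn: 4

Sybil is at position 1, Dave is at position 2; signed distance (j - i) = 1.
'parent' requires j - i = 1. Actual distance is 1, so the relation HOLDS.

Answer: yes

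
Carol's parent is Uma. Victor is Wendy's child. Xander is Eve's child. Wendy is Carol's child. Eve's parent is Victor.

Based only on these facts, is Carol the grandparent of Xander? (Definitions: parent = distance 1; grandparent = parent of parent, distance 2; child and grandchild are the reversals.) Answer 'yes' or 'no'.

Answer: no

Derivation:
Reconstructing the parent chain from the given facts:
  Uma -> Carol -> Wendy -> Victor -> Eve -> Xander
(each arrow means 'parent of the next')
Positions in the chain (0 = top):
  position of Uma: 0
  position of Carol: 1
  position of Wendy: 2
  position of Victor: 3
  position of Eve: 4
  position of Xander: 5

Carol is at position 1, Xander is at position 5; signed distance (j - i) = 4.
'grandparent' requires j - i = 2. Actual distance is 4, so the relation does NOT hold.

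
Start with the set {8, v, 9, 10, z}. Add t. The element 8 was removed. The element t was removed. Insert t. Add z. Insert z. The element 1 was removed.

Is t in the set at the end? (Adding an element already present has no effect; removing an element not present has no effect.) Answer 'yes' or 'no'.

Tracking the set through each operation:
Start: {10, 8, 9, v, z}
Event 1 (add t): added. Set: {10, 8, 9, t, v, z}
Event 2 (remove 8): removed. Set: {10, 9, t, v, z}
Event 3 (remove t): removed. Set: {10, 9, v, z}
Event 4 (add t): added. Set: {10, 9, t, v, z}
Event 5 (add z): already present, no change. Set: {10, 9, t, v, z}
Event 6 (add z): already present, no change. Set: {10, 9, t, v, z}
Event 7 (remove 1): not present, no change. Set: {10, 9, t, v, z}

Final set: {10, 9, t, v, z} (size 5)
t is in the final set.

Answer: yes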